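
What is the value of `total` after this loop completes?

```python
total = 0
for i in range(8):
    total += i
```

Sum of 0 to 7 = 28
`total` takes the values: 0 → 1 → 3 → 6 → 10 → 15 → 21 → 28

Answer: 28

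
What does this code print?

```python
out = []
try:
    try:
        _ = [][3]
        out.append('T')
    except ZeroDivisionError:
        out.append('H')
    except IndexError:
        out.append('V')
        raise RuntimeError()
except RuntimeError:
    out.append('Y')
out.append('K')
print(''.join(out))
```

Execution trace: 'V' (inner except IndexError) → 'Y' (outer except RuntimeError) → 'K' (after the try/except). Output: VYK

Answer: VYK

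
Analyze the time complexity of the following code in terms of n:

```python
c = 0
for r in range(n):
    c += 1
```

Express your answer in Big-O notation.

Each loop level contributes: n. Multiplying the contributions gives O(n).

Answer: O(n)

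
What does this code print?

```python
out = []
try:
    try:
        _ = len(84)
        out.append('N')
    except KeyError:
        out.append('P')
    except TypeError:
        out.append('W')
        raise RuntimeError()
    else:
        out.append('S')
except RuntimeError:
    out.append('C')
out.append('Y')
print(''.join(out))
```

Execution trace: 'W' (inner except TypeError) → 'C' (outer except RuntimeError) → 'Y' (after the try/except). Output: WCY

Answer: WCY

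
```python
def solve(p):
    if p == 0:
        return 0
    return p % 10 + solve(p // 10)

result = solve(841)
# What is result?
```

Sum of digits of 841: 1 + 4 + 8 = 13

Answer: 13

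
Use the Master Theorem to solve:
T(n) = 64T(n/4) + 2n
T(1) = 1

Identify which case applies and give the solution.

a=64, b=4, f(n)=2n. log_4(64) = 3. Since c=1 < 3, Case 1 applies: T(n) = Θ(n^log_b(a)) = O(n^3).

Answer: O(n^3) - Case 1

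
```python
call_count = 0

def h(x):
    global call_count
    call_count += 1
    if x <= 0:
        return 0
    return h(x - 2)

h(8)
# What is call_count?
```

Linear recursion stepping by 2: 5 calls from x=8 down to ≤0.

Answer: 5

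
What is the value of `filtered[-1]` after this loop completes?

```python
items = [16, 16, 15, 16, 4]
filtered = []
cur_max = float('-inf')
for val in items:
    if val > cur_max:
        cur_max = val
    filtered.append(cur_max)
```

Running max ends at 16
`filtered` takes the values: [] → [16] → [16, 16] → [16, 16, 16] → [16, 16, 16, 16] → [16, 16, 16, 16, 16]
So `filtered[-1]` = 16

Answer: 16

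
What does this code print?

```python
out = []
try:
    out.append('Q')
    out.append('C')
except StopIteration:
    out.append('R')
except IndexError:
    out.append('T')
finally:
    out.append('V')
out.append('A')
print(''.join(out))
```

Execution trace: 'Q' (try body) → 'C' (try body, no exception) → 'V' (finally) → 'A' (after the try/except). Output: QCVA

Answer: QCVA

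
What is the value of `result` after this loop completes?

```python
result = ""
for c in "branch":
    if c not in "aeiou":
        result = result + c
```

Remove vowels from 'branch'
`result` takes the values: "" → "b" → "br" → "brn" → "brnc" → "brnch"

Answer: "brnch"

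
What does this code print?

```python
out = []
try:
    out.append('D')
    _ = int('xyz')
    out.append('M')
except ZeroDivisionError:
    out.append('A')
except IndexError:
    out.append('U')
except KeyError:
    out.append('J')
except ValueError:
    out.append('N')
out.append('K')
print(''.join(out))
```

Execution trace: 'D' (try body) → 'N' (except ValueError) → 'K' (after the try/except). Output: DNK

Answer: DNK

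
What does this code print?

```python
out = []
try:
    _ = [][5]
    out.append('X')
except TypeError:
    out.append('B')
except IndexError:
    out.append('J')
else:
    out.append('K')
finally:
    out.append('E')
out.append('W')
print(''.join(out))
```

Execution trace: 'J' (except IndexError) → 'E' (finally) → 'W' (after the try/except). Output: JEW

Answer: JEW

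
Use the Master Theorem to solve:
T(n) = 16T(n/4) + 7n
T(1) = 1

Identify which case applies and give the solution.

a=16, b=4, f(n)=7n. log_4(16) = 2. Since c=1 < 2, Case 1 applies: T(n) = Θ(n^log_b(a)) = O(n^2).

Answer: O(n^2) - Case 1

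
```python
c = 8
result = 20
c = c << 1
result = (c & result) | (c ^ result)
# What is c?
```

Trace:
`c = 8` → c = 8
`result = 20` → result = 20
`c = c << 1` → c = 16
`result = (c & result) | (c ^ result)` → result = 20
So c = 16

Answer: 16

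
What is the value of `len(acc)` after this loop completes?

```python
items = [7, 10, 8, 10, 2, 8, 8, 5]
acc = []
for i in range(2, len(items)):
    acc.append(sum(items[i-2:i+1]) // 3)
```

Number of 3-element averages
`acc` takes the values: [] → [8] → [8, 9] → [8, 9, 6] → [8, 9, 6, 6] → [8, 9, 6, 6, 6] → [8, 9, 6, 6, 6, 7]
So `len(acc)` = 6

Answer: 6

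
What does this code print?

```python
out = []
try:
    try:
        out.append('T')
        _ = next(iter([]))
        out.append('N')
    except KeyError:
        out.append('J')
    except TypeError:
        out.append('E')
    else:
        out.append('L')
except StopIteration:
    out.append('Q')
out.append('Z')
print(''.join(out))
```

Execution trace: 'T' (try body) → 'Q' (outer except StopIteration) → 'Z' (after the try/except). Output: TQZ

Answer: TQZ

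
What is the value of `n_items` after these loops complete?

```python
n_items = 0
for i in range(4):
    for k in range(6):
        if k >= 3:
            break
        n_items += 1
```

Inner breaks at 3, outer runs 4 times
`n_items` takes the values: 0 → 1 → 2 → 3 → 4 → 5 → 6 → 7 → 8 → 9 → 10 → 11 → 12

Answer: 12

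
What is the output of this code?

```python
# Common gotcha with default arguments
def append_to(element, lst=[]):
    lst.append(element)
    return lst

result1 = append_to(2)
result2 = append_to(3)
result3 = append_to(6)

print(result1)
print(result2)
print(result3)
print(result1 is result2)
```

Key concept: mutable default argument gotcha.
Step by step:
`result1 = append_to(2)` → result1 = [2]
`result2 = append_to(3)` → result1 = [2, 3] (same object as result2); result2 = [2, 3] (same object as result1)
`result3 = append_to(6)` → result1 = [2, 3, 6] (same object as result2, result3); result2 = [2, 3, 6] (same object as result1, result3); result3 = [2, 3, 6] (same object as result1, result2)
`print(result1)` → prints [2, 3, 6]
`print(result2)` → prints [2, 3, 6]
`print(result3)` → prints [2, 3, 6]
`print(result1 is result2)` → prints True

Answer:
[2, 3, 6]
[2, 3, 6]
[2, 3, 6]
True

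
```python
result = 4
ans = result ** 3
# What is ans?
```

Trace:
`result = 4` → result = 4
`ans = result ** 3` → ans = 64
So ans = 64

Answer: 64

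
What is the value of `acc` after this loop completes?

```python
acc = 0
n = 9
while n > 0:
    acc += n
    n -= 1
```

Sum 9 down to 1
`acc` takes the values: 0 → 9 → 17 → 24 → 30 → 35 → 39 → 42 → 44 → 45

Answer: 45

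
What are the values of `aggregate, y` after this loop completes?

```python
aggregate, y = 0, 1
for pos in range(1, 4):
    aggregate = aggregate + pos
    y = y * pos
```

Sum and factorial of 1 to 3
`aggregate, y` takes the values: (0, 1) → (1, 1) → (3, 1) → (3, 2) → (6, 2) → (6, 6)

Answer: 6, 6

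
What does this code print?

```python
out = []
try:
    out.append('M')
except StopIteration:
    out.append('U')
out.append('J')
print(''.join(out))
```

Execution trace: 'M' (try body, no exception) → 'J' (after the try/except). Output: MJ

Answer: MJ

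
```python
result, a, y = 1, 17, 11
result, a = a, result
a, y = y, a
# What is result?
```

Trace:
`result, a, y = 1, 17, 11` → result = 1; a = 17; y = 11
`result, a = a, result` → result = 17; a = 1
`a, y = y, a` → a = 11; y = 1
So result = 17

Answer: 17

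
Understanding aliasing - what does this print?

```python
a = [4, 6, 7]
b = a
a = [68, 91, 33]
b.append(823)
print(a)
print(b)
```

Key concept: rebinding vs mutation: a is rebound to a new list, b still points at the original.
Step by step:
`a = [4, 6, 7]` → a = [4, 6, 7]
`b = a` → b = [4, 6, 7] (same object as a)
`a = [68, 91, 33]` → a = [68, 91, 33]
`b.append(823)` → b = [4, 6, 7, 823]
`print(a)` → prints [68, 91, 33]
`print(b)` → prints [4, 6, 7, 823]

Answer:
[68, 91, 33]
[4, 6, 7, 823]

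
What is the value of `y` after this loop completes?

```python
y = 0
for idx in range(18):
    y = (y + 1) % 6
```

Increment mod 6, 18 times = 0
`y` takes the values: 0 → 1 → 2 → 3 → 4 → 5 → 0 → 1 → 2 → 3 → 4 → 5 → 0 → 1 → 2 → 3 → 4 → 5 → 0

Answer: 0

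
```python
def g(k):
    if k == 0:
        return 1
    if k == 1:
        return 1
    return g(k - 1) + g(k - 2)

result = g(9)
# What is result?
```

Build up from base cases: g(0)=1, g(1)=1, g(2)=2, g(3)=3, g(4)=5, g(5)=8, g(6)=13, ..., g(9)=55

Answer: 55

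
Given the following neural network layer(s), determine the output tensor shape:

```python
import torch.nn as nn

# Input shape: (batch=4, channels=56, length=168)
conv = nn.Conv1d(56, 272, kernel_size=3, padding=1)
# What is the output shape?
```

Input: (4, 56, 168) -> Output: (4, 272, 168)

Answer: (4, 272, 168)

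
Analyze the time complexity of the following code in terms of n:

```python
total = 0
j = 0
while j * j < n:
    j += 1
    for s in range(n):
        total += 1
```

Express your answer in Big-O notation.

Each loop level contributes: √n × n. Multiplying the contributions gives O(n√n).

Answer: O(n√n)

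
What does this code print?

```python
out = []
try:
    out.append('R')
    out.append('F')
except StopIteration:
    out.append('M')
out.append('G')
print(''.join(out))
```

Execution trace: 'R' (try body) → 'F' (try body, no exception) → 'G' (after the try/except). Output: RFG

Answer: RFG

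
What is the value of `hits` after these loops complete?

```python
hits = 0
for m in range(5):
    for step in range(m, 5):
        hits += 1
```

Upper triangle: 5 + 4 + ... + 1
`hits` takes the values: 0 → 1 → 2 → 3 → 4 → 5 → 6 → 7 → 8 → 9 → 10 → 11 → 12 → 13 → 14 → 15

Answer: 15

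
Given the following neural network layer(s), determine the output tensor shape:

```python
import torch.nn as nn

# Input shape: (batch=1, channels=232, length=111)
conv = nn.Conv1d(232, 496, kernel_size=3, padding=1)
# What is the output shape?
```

Input: (1, 232, 111) -> Output: (1, 496, 111)

Answer: (1, 496, 111)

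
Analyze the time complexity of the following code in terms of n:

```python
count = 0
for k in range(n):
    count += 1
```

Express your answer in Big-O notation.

Each loop level contributes: n. Multiplying the contributions gives O(n).

Answer: O(n)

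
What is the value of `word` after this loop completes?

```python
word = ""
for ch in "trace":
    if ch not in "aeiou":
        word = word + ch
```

Remove vowels from 'trace'
`word` takes the values: "" → "t" → "tr" → "trc"

Answer: "trc"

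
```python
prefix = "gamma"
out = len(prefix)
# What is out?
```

Trace:
`prefix = "gamma"` → prefix = 'gamma'
`out = len(prefix)` → out = 5
So out = 5

Answer: 5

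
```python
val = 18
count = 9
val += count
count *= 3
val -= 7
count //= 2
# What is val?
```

Trace:
`val = 18` → val = 18
`count = 9` → count = 9
`val += count` → val = 27
`count *= 3` → count = 27
`val -= 7` → val = 20
`count //= 2` → count = 13
So val = 20

Answer: 20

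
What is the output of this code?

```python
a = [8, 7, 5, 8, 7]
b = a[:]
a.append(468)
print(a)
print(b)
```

Key concept: slice [:] creates copy.
Step by step:
`a = [8, 7, 5, 8, 7]` → a = [8, 7, 5, 8, 7]
`b = a[:]` → b = [8, 7, 5, 8, 7]
`a.append(468)` → a = [8, 7, 5, 8, 7, 468]
`print(a)` → prints [8, 7, 5, 8, 7, 468]
`print(b)` → prints [8, 7, 5, 8, 7]

Answer:
[8, 7, 5, 8, 7, 468]
[8, 7, 5, 8, 7]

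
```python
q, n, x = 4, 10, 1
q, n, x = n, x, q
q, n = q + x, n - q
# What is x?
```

Trace:
`q, n, x = 4, 10, 1` → q = 4; n = 10; x = 1
`q, n, x = n, x, q` → q = 10; n = 1; x = 4
`q, n = q + x, n - q` → q = 14; n = -9
So x = 4

Answer: 4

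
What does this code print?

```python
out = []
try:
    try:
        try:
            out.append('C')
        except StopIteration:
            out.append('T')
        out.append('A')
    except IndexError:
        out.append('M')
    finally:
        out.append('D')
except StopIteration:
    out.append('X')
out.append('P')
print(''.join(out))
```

Execution trace: 'C' (inner try body, no exception) → 'A' (try body, no exception) → 'D' (finally) → 'P' (after the try/except). Output: CADP

Answer: CADP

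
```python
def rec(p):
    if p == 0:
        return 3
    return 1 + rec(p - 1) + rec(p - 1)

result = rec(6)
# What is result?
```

rec(p) = 1 + 2·rec(p-1), rec(0)=3. Closed form: (3+1)·2^6 - 1 = 255.

Answer: 255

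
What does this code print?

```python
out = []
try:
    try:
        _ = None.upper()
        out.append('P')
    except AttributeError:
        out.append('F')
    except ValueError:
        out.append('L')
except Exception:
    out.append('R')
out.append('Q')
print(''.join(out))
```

Execution trace: 'F' (inner except AttributeError) → 'Q' (after the try/except). Output: FQ

Answer: FQ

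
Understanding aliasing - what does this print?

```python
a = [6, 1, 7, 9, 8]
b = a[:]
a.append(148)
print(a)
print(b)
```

Key concept: slice [:] creates copy.
Step by step:
`a = [6, 1, 7, 9, 8]` → a = [6, 1, 7, 9, 8]
`b = a[:]` → b = [6, 1, 7, 9, 8]
`a.append(148)` → a = [6, 1, 7, 9, 8, 148]
`print(a)` → prints [6, 1, 7, 9, 8, 148]
`print(b)` → prints [6, 1, 7, 9, 8]

Answer:
[6, 1, 7, 9, 8, 148]
[6, 1, 7, 9, 8]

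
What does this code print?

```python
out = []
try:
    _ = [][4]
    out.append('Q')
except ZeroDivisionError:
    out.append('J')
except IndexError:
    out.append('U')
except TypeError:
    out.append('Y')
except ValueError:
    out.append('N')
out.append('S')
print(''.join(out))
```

Execution trace: 'U' (except IndexError) → 'S' (after the try/except). Output: US

Answer: US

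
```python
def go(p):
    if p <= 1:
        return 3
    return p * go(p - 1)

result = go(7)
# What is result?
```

go(7) = 7 * 6 * 5 * 4 * 3 * 2 * 3 = 15120

Answer: 15120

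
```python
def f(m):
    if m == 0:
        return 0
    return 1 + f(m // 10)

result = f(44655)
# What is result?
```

Count of digits of 44655: 5

Answer: 5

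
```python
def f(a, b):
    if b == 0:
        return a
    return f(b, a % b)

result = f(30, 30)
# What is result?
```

f(30, 30) -> f(30, 0) -> 30

Answer: 30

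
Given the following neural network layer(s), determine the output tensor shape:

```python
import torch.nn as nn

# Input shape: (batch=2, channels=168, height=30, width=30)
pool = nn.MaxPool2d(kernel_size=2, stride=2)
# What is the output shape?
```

Input: (2, 168, 30, 30) -> Output: (2, 168, 15, 15)

Answer: (2, 168, 15, 15)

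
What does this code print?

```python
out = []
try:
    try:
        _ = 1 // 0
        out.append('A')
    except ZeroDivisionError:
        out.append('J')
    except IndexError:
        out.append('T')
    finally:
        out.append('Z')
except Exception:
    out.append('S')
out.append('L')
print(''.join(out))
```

Execution trace: 'J' (inner except ZeroDivisionError) → 'Z' (inner finally) → 'L' (after the try/except). Output: JZL

Answer: JZL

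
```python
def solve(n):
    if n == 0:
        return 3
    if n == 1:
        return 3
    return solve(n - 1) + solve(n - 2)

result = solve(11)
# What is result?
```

Build up from base cases: solve(0)=3, solve(1)=3, solve(2)=6, solve(3)=9, solve(4)=15, solve(5)=24, solve(6)=39, ..., solve(11)=432

Answer: 432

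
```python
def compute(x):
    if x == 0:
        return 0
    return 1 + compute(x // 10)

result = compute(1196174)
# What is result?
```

Count of digits of 1196174: 7

Answer: 7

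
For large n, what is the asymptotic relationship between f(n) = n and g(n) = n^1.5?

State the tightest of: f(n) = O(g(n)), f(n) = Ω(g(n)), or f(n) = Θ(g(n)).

n vs n^1.5: f(n) = O(g(n)) but not Ω(g(n)) — n^1.5 grows strictly faster than n.

Answer: f(n) = O(g(n)) but not Ω(g(n)) — n^1.5 grows strictly faster than n.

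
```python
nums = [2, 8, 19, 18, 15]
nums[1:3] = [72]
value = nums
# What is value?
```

Trace:
`nums = [2, 8, 19, 18, 15]` → nums = [2, 8, 19, 18, 15]
`nums[1:3] = [72]` → nums = [2, 72, 18, 15]
`value = nums` → value = [2, 72, 18, 15]
So value = [2, 72, 18, 15]

Answer: [2, 72, 18, 15]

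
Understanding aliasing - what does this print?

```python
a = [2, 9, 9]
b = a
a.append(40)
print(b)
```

Key concept: basic list aliasing.
Step by step:
`a = [2, 9, 9]` → a = [2, 9, 9]
`b = a` → b = [2, 9, 9] (same object as a)
`a.append(40)` → a = [2, 9, 9, 40] (same object as b); b = [2, 9, 9, 40] (same object as a)
`print(b)` → prints [2, 9, 9, 40]

Answer: [2, 9, 9, 40]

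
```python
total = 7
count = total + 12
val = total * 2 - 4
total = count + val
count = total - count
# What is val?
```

Trace:
`total = 7` → total = 7
`count = total + 12` → count = 19
`val = total * 2 - 4` → val = 10
`total = count + val` → total = 29
`count = total - count` → count = 10
So val = 10

Answer: 10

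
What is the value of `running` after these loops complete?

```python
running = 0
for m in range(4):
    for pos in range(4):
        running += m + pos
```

Sum of all m+pos for m,pos in 4x4
`running` takes the values: 0 → 1 → 3 → 6 → 7 → 9 → 12 → 16 → 18 → 21 → 25 → 30 → 33 → 37 → 42 → 48

Answer: 48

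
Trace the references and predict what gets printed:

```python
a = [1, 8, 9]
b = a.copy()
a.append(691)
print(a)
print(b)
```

Key concept: list.copy() creates independent copy.
Step by step:
`a = [1, 8, 9]` → a = [1, 8, 9]
`b = a.copy()` → b = [1, 8, 9]
`a.append(691)` → a = [1, 8, 9, 691]
`print(a)` → prints [1, 8, 9, 691]
`print(b)` → prints [1, 8, 9]

Answer:
[1, 8, 9, 691]
[1, 8, 9]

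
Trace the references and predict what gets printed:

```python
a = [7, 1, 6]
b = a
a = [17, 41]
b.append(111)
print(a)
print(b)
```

Key concept: rebinding vs mutation: a is rebound to a new list, b still points at the original.
Step by step:
`a = [7, 1, 6]` → a = [7, 1, 6]
`b = a` → b = [7, 1, 6] (same object as a)
`a = [17, 41]` → a = [17, 41]
`b.append(111)` → b = [7, 1, 6, 111]
`print(a)` → prints [17, 41]
`print(b)` → prints [7, 1, 6, 111]

Answer:
[17, 41]
[7, 1, 6, 111]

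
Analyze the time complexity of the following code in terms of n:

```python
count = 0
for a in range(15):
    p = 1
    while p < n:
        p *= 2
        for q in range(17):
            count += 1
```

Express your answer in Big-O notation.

Each loop level contributes: 1 × log n × 1. Multiplying the contributions gives O(log n).

Answer: O(log n)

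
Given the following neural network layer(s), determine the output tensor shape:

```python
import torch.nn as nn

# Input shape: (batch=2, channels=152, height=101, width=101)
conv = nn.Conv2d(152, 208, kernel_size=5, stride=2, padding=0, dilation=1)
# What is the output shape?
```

Input: (2, 152, 101, 101) -> Output: (2, 208, 49, 49)

Answer: (2, 208, 49, 49)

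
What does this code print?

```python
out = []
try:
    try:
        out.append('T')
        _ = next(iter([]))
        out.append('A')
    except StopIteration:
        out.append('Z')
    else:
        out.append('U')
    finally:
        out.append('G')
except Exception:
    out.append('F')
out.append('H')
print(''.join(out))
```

Execution trace: 'T' (inner try body) → 'Z' (inner except StopIteration) → 'G' (inner finally) → 'H' (after the try/except). Output: TZGH

Answer: TZGH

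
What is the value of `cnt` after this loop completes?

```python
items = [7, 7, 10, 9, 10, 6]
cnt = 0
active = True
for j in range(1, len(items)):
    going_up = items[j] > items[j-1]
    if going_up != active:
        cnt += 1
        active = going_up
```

Count direction changes in [7, 7, 10, 9, 10, 6]
`cnt` takes the values: 0 → 1 → 2 → 3 → 4 → 5

Answer: 5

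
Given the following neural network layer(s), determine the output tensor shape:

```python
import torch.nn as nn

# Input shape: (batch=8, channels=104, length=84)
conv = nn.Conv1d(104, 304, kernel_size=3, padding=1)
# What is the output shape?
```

Input: (8, 104, 84) -> Output: (8, 304, 84)

Answer: (8, 304, 84)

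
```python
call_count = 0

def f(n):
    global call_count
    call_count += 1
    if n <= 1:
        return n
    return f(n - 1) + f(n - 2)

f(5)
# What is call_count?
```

Calls(n) = 1 + Calls(n-1) + Calls(n-2); Calls(0)=Calls(1)=1. For n=5 this gives 15.

Answer: 15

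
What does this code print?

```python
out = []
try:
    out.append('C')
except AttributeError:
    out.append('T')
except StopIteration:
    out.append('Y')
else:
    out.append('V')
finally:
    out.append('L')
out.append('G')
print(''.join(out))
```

Execution trace: 'C' (try body, no exception) → 'V' (else) → 'L' (finally) → 'G' (after the try/except). Output: CVLG

Answer: CVLG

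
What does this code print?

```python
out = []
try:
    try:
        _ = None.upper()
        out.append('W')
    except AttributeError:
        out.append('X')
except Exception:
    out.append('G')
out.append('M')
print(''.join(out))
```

Execution trace: 'X' (inner except AttributeError) → 'M' (after the try/except). Output: XM

Answer: XM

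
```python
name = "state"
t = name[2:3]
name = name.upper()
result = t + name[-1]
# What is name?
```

Trace:
`name = "state"` → name = 'state'
`t = name[2:3]` → t = 'a'
`name = name.upper()` → name = 'STATE'
`result = t + name[-1]` → result = 'aE'
So name = 'STATE'

Answer: 'STATE'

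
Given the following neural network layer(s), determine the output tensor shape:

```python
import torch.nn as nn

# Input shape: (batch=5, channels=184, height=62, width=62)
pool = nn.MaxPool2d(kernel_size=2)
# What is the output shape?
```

Input: (5, 184, 62, 62) -> Output: (5, 184, 31, 31)

Answer: (5, 184, 31, 31)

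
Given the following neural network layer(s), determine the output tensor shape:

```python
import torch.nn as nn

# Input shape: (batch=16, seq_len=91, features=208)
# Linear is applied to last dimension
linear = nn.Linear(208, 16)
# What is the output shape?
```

Input: (16, 91, 208) -> Output: (16, 91, 16)

Answer: (16, 91, 16)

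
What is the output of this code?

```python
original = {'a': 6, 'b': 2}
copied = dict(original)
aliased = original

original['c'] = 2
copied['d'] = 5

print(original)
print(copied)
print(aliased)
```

Key concept: dict() creates copy, assignment creates alias.
Step by step:
`original = {'a': 6, 'b': 2}` → original = {'a': 6, 'b': 2}
`copied = dict(original)` → copied = {'a': 6, 'b': 2}
`aliased = original` → aliased = {'a': 6, 'b': 2} (same object as original)
`original['c'] = 2` → original = {'a': 6, 'b': 2, 'c': 2} (same object as aliased); aliased = {'a': 6, 'b': 2, 'c': 2} (same object as original)
`copied['d'] = 5` → copied = {'a': 6, 'b': 2, 'd': 5}
`print(original)` → prints {'a': 6, 'b': 2, 'c': 2}
`print(copied)` → prints {'a': 6, 'b': 2, 'd': 5}
`print(aliased)` → prints {'a': 6, 'b': 2, 'c': 2}

Answer:
{'a': 6, 'b': 2, 'c': 2}
{'a': 6, 'b': 2, 'd': 5}
{'a': 6, 'b': 2, 'c': 2}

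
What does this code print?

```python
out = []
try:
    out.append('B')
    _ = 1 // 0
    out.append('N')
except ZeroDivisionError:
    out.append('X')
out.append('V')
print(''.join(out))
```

Execution trace: 'B' (try body) → 'X' (except ZeroDivisionError) → 'V' (after the try/except). Output: BXV

Answer: BXV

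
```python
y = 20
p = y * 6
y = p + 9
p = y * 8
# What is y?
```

Trace:
`y = 20` → y = 20
`p = y * 6` → p = 120
`y = p + 9` → y = 129
`p = y * 8` → p = 1032
So y = 129

Answer: 129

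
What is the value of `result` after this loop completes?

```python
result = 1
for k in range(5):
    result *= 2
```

2^5 = 32
`result` takes the values: 1 → 2 → 4 → 8 → 16 → 32

Answer: 32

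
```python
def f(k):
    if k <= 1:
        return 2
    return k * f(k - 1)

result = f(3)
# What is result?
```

f(3) = 3 * 2 * 2 = 12

Answer: 12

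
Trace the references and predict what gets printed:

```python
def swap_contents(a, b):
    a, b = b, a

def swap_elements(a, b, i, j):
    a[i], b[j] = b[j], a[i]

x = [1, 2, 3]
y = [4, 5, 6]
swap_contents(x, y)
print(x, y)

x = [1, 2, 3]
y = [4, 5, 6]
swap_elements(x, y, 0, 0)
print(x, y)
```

Key concept: parameter rebinding vs mutation.
Step by step:
`x = [1, 2, 3]` → x = [1, 2, 3]
`y = [4, 5, 6]` → y = [4, 5, 6]
`swap_contents(x, y)` → no visible change to tracked variables
`print(x, y)` → prints [1, 2, 3] [4, 5, 6]
`x = [1, 2, 3]` → x = [1, 2, 3]
`y = [4, 5, 6]` → y = [4, 5, 6]
`swap_elements(x, y, 0, 0)` → x = [4, 2, 3]; y = [1, 5, 6]
`print(x, y)` → prints [4, 2, 3] [1, 5, 6]

Answer:
[1, 2, 3] [4, 5, 6]
[4, 2, 3] [1, 5, 6]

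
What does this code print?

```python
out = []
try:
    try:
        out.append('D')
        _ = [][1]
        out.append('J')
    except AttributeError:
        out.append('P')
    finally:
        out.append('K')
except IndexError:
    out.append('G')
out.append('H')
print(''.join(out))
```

Execution trace: 'D' (try body) → 'K' (finally) → 'G' (outer except IndexError) → 'H' (after the try/except). Output: DKGH

Answer: DKGH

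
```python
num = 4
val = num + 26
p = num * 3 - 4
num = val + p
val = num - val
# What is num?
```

Trace:
`num = 4` → num = 4
`val = num + 26` → val = 30
`p = num * 3 - 4` → p = 8
`num = val + p` → num = 38
`val = num - val` → val = 8
So num = 38

Answer: 38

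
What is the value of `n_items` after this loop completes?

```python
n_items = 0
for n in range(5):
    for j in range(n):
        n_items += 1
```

Triangle number: 0+1+2+...+4
`n_items` takes the values: 0 → 1 → 2 → 3 → 4 → 5 → 6 → 7 → 8 → 9 → 10

Answer: 10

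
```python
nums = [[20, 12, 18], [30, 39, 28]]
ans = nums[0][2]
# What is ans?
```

Trace:
`nums = [[20, 12, 18], [30, 39, 28]]` → nums = [[20, 12, 18], [30, 39, 28]]
`ans = nums[0][2]` → ans = 18
So ans = 18

Answer: 18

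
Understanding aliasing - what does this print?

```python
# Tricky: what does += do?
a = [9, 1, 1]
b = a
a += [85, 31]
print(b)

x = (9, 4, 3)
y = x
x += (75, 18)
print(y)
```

Key concept: += behavior differs for mutable vs immutable.
Step by step:
`a = [9, 1, 1]` → a = [9, 1, 1]
`b = a` → b = [9, 1, 1] (same object as a)
`a += [85, 31]` → a = [9, 1, 1, 85, 31] (same object as b); b = [9, 1, 1, 85, 31] (same object as a)
`print(b)` → prints [9, 1, 1, 85, 31]
`x = (9, 4, 3)` → x = (9, 4, 3)
`y = x` → y = (9, 4, 3)
`x += (75, 18)` → x = (9, 4, 3, 75, 18)
`print(y)` → prints (9, 4, 3)

Answer:
[9, 1, 1, 85, 31]
(9, 4, 3)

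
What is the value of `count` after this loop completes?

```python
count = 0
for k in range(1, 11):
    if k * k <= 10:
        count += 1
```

Count numbers where k² ≤ 10
`count` takes the values: 0 → 1 → 2 → 3

Answer: 3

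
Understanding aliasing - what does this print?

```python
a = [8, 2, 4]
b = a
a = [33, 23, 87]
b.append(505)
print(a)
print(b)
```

Key concept: rebinding vs mutation: a is rebound to a new list, b still points at the original.
Step by step:
`a = [8, 2, 4]` → a = [8, 2, 4]
`b = a` → b = [8, 2, 4] (same object as a)
`a = [33, 23, 87]` → a = [33, 23, 87]
`b.append(505)` → b = [8, 2, 4, 505]
`print(a)` → prints [33, 23, 87]
`print(b)` → prints [8, 2, 4, 505]

Answer:
[33, 23, 87]
[8, 2, 4, 505]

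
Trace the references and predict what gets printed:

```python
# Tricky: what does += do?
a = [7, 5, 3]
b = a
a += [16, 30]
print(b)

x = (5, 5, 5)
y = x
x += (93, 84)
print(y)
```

Key concept: += behavior differs for mutable vs immutable.
Step by step:
`a = [7, 5, 3]` → a = [7, 5, 3]
`b = a` → b = [7, 5, 3] (same object as a)
`a += [16, 30]` → a = [7, 5, 3, 16, 30] (same object as b); b = [7, 5, 3, 16, 30] (same object as a)
`print(b)` → prints [7, 5, 3, 16, 30]
`x = (5, 5, 5)` → x = (5, 5, 5)
`y = x` → y = (5, 5, 5)
`x += (93, 84)` → x = (5, 5, 5, 93, 84)
`print(y)` → prints (5, 5, 5)

Answer:
[7, 5, 3, 16, 30]
(5, 5, 5)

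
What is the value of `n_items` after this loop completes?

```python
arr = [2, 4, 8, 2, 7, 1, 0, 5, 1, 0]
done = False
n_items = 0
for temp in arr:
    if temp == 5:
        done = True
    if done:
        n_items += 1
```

Count elements after first 5 in [2, 4, 8, 2, 7, 1, 0, 5, 1, 0]
`n_items` takes the values: 0 → 1 → 2 → 3

Answer: 3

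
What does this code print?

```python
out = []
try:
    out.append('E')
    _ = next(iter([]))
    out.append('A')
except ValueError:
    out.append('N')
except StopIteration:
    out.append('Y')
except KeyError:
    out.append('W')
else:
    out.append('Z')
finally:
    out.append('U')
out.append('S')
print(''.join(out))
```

Execution trace: 'E' (try body) → 'Y' (except StopIteration) → 'U' (finally) → 'S' (after the try/except). Output: EYUS

Answer: EYUS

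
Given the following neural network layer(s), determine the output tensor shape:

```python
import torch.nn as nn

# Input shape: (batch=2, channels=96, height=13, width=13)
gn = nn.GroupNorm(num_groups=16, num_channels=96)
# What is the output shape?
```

Input: (2, 96, 13, 13) -> Output: (2, 96, 13, 13)

Answer: (2, 96, 13, 13)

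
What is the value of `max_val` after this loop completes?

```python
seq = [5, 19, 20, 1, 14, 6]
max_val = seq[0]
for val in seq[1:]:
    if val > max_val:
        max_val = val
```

Maximum of [5, 19, 20, 1, 14, 6]
`max_val` takes the values: 5 → 19 → 20

Answer: 20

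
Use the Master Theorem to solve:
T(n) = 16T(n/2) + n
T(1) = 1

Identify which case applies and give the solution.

a=16, b=2, f(n)=n. log_2(16) = 4. Since c=1 < 4, Case 1 applies: T(n) = Θ(n^log_b(a)) = O(n^4).

Answer: O(n^4) - Case 1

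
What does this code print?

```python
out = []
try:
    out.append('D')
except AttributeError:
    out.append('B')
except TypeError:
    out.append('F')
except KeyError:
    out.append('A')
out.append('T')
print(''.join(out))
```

Execution trace: 'D' (try body, no exception) → 'T' (after the try/except). Output: DT

Answer: DT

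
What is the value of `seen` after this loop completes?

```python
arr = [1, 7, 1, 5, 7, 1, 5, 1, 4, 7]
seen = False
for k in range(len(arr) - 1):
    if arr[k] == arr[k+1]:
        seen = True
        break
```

Check consecutive duplicates in [1, 7, 1, 5, 7, 1, 5, 1, 4, 7]
`seen` takes the values: False

Answer: False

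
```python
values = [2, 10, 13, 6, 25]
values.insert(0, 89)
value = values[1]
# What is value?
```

Trace:
`values = [2, 10, 13, 6, 25]` → values = [2, 10, 13, 6, 25]
`values.insert(0, 89)` → values = [89, 2, 10, 13, 6, 25]
`value = values[1]` → value = 2
So value = 2

Answer: 2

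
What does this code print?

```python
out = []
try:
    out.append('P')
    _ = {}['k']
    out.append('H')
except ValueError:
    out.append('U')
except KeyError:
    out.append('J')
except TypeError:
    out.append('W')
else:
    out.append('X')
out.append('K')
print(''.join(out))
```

Execution trace: 'P' (try body) → 'J' (except KeyError) → 'K' (after the try/except). Output: PJK

Answer: PJK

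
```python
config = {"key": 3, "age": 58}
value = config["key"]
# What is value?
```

Trace:
`config = {"key": 3, "age": 58}` → config = {'key': 3, 'age': 58}
`value = config["key"]` → value = 3
So value = 3

Answer: 3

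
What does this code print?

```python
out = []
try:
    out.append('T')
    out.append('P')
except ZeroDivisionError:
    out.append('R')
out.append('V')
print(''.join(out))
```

Execution trace: 'T' (try body) → 'P' (try body, no exception) → 'V' (after the try/except). Output: TPV

Answer: TPV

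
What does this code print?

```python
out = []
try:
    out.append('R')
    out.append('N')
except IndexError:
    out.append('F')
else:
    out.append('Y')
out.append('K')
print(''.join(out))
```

Execution trace: 'R' (try body) → 'N' (try body, no exception) → 'Y' (else) → 'K' (after the try/except). Output: RNYK

Answer: RNYK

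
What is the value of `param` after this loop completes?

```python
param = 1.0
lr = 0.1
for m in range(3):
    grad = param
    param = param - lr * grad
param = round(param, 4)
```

Gradient descent: w = 1.0 * (1 - 0.1)^3
`param` takes the values: 1.0 → 0.9 → 0.81 → 0.729

Answer: 0.729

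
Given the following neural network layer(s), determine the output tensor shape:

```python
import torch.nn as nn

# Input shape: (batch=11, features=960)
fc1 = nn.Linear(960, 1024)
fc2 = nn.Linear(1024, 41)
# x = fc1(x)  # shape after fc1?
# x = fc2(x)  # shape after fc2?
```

Input: (11, 960) -> after fc1: (11, 1024) -> Output: (11, 41)

Answer: (11, 41)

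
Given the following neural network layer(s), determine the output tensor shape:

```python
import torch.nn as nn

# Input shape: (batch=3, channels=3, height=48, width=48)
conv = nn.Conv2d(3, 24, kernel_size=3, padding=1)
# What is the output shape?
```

Input: (3, 3, 48, 48) -> Output: (3, 24, 48, 48)

Answer: (3, 24, 48, 48)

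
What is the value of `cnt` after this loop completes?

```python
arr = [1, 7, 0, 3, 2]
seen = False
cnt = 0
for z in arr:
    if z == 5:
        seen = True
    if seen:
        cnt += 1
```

Count elements after first 5 in [1, 7, 0, 3, 2]
`cnt` takes the values: 0

Answer: 0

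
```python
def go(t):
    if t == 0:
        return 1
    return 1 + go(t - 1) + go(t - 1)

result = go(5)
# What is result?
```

go(t) = 1 + 2·go(t-1), go(0)=1. Closed form: (1+1)·2^5 - 1 = 63.

Answer: 63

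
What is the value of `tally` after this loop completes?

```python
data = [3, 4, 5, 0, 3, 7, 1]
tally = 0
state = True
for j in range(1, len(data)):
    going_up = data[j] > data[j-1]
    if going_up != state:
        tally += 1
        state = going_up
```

Count direction changes in [3, 4, 5, 0, 3, 7, 1]
`tally` takes the values: 0 → 1 → 2 → 3

Answer: 3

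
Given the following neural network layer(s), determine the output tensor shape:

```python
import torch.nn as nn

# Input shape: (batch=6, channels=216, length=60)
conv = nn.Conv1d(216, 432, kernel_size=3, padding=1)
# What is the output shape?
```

Input: (6, 216, 60) -> Output: (6, 432, 60)

Answer: (6, 432, 60)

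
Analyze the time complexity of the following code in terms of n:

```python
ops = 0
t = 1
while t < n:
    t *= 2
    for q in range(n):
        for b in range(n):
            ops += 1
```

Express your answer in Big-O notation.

Each loop level contributes: log n × n × n. Multiplying the contributions gives O(n^2 log n).

Answer: O(n^2 log n)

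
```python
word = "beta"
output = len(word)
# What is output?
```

Trace:
`word = "beta"` → word = 'beta'
`output = len(word)` → output = 4
So output = 4

Answer: 4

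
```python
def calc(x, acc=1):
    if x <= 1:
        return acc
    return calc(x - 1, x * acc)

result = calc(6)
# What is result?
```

Accumulator trace (n, acc): (6, 1) -> (5, 6) -> (4, 30) -> (3, 120) -> (2, 360) -> (1, 720) -> return 720

Answer: 720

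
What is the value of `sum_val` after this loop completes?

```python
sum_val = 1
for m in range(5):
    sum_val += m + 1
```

Start at 1, add 1 to 5 = 16
`sum_val` takes the values: 1 → 2 → 4 → 7 → 11 → 16

Answer: 16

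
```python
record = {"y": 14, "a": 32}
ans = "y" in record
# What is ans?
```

Trace:
`record = {"y": 14, "a": 32}` → record = {'y': 14, 'a': 32}
`ans = "y" in record` → ans = True
So ans = True

Answer: True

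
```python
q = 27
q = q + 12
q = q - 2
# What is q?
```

Trace:
`q = 27` → q = 27
`q = q + 12` → q = 39
`q = q - 2` → q = 37
So q = 37

Answer: 37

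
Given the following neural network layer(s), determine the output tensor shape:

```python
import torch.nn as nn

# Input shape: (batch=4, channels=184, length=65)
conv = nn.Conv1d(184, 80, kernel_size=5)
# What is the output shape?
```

Input: (4, 184, 65) -> Output: (4, 80, 61)

Answer: (4, 80, 61)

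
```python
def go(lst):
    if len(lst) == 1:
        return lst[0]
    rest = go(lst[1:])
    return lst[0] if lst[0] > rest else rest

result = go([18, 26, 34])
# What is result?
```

Recursive max over [18, 26, 34] = 34

Answer: 34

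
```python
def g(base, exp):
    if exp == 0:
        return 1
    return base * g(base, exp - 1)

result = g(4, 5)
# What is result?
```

g(4, 5) = 4 * 4 * 4 * 4 * 4 = 1024

Answer: 1024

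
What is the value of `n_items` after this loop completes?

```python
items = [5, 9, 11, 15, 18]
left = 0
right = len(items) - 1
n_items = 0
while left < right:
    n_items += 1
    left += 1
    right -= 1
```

Iterations until pointers meet (list length 5)
`n_items` takes the values: 0 → 1 → 2

Answer: 2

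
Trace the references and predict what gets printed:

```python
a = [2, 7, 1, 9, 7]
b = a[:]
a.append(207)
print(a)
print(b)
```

Key concept: slice [:] creates copy.
Step by step:
`a = [2, 7, 1, 9, 7]` → a = [2, 7, 1, 9, 7]
`b = a[:]` → b = [2, 7, 1, 9, 7]
`a.append(207)` → a = [2, 7, 1, 9, 7, 207]
`print(a)` → prints [2, 7, 1, 9, 7, 207]
`print(b)` → prints [2, 7, 1, 9, 7]

Answer:
[2, 7, 1, 9, 7, 207]
[2, 7, 1, 9, 7]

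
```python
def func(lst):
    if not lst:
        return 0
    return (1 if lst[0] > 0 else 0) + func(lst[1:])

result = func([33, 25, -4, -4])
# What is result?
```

Count of positive elements in [33, 25, -4, -4] = 2

Answer: 2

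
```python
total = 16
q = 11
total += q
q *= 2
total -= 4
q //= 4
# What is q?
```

Trace:
`total = 16` → total = 16
`q = 11` → q = 11
`total += q` → total = 27
`q *= 2` → q = 22
`total -= 4` → total = 23
`q //= 4` → q = 5
So q = 5

Answer: 5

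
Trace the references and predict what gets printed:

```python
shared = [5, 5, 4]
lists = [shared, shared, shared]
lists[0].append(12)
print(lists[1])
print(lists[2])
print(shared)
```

Key concept: list of same reference.
Step by step:
`shared = [5, 5, 4]` → shared = [5, 5, 4]
`lists = [shared, shared, shared]` → lists = [[5, 5, 4], [5, 5, 4], [5, 5, 4]]
`lists[0].append(12)` → shared = [5, 5, 4, 12]; lists = [[5, 5, 4, 12], [5, 5, 4, 12], [5, 5, 4, 12]]
`print(lists[1])` → prints [5, 5, 4, 12]
`print(lists[2])` → prints [5, 5, 4, 12]
`print(shared)` → prints [5, 5, 4, 12]

Answer:
[5, 5, 4, 12]
[5, 5, 4, 12]
[5, 5, 4, 12]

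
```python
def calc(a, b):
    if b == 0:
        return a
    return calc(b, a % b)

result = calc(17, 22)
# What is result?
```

calc(17, 22) -> calc(22, 17) -> calc(17, 5) -> calc(5, 2) -> calc(2, 1) -> calc(1, 0) -> 1

Answer: 1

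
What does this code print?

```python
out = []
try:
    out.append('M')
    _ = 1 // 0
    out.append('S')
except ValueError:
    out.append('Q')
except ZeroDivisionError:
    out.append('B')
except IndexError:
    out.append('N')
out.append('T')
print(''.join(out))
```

Execution trace: 'M' (try body) → 'B' (except ZeroDivisionError) → 'T' (after the try/except). Output: MBT

Answer: MBT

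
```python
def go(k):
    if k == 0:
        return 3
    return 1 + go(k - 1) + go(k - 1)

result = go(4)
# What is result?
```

go(k) = 1 + 2·go(k-1), go(0)=3. Closed form: (3+1)·2^4 - 1 = 63.

Answer: 63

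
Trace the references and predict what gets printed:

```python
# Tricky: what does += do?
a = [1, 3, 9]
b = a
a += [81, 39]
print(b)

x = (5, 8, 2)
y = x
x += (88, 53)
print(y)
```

Key concept: += behavior differs for mutable vs immutable.
Step by step:
`a = [1, 3, 9]` → a = [1, 3, 9]
`b = a` → b = [1, 3, 9] (same object as a)
`a += [81, 39]` → a = [1, 3, 9, 81, 39] (same object as b); b = [1, 3, 9, 81, 39] (same object as a)
`print(b)` → prints [1, 3, 9, 81, 39]
`x = (5, 8, 2)` → x = (5, 8, 2)
`y = x` → y = (5, 8, 2)
`x += (88, 53)` → x = (5, 8, 2, 88, 53)
`print(y)` → prints (5, 8, 2)

Answer:
[1, 3, 9, 81, 39]
(5, 8, 2)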